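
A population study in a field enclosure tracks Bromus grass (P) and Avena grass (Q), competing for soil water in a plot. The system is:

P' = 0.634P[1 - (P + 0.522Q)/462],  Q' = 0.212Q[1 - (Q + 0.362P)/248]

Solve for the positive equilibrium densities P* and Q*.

Setting both brackets to zero gives the nullclines P + 0.522Q = 462 and 0.362P + Q = 248.
Substituting Q = 248 - 0.362P into the first: P(1 - 0.522·0.362) = 462 - 0.522·248.
So P* = 333/0.811 = 410, and then Q* = 248 - 0.362·410 = 99.6.

P* ≈ 410, Q* ≈ 99.6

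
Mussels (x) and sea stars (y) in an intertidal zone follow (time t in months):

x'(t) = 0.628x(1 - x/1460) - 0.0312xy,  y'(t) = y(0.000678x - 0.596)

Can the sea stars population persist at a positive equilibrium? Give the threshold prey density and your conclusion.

Threshold x = 879; K > 879, so yes, the predator persists.

The predator equation gives dy/dt > 0 only when x > 0.596/0.000678 = 879.
Without the predator, x → K = 1460. Since 1460 > 879, the predator can invade and persist.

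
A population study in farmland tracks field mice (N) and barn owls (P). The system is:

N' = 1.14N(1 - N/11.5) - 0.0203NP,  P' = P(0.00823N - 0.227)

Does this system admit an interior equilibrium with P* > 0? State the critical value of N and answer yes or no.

The predator equation gives dP/dt > 0 only when N > 0.227/0.00823 = 27.6.
Without the predator, N → K = 11.5. Since 11.5 < 27.6, the predator cannot invade.

Threshold N = 27.6; K < 27.6, so no, the predator goes extinct.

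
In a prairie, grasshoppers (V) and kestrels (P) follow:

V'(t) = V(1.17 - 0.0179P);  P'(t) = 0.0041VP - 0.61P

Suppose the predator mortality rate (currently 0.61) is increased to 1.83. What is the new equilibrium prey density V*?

At the interior fixed point, setting dP/dt = 0 with P > 0 fixes V* = (predator death rate)/(VP coefficient) — independent of the other coefficients.
With the change, V* = 1.83/0.0041 = 446; it rises from 149.

V* ≈ 446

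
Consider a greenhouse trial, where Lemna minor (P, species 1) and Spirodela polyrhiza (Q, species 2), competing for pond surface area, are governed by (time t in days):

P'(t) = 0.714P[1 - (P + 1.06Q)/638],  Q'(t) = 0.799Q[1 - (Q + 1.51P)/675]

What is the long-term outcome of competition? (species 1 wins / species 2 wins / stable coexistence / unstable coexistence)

unstable coexistence (outcome depends on initial conditions)

Compare the nullcline intercepts: K1/α12 = 638/1.06 = 602 < K2 = 675; K2/α21 = 675/1.51 = 447 < K1 = 638.
Since both are reversed, neither can invade when rare; the interior point is a saddle.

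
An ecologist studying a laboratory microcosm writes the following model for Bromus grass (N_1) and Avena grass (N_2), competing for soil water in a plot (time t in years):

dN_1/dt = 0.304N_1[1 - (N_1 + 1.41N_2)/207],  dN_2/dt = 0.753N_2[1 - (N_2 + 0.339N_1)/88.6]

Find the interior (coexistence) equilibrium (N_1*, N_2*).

N_1* ≈ 157, N_2* ≈ 35.3

Setting both brackets to zero gives the nullclines N_1 + 1.41N_2 = 207 and 0.339N_1 + N_2 = 88.6.
Substituting N_2 = 88.6 - 0.339N_1 into the first: N_1(1 - 1.41·0.339) = 207 - 1.41·88.6.
So N_1* = 82.1/0.522 = 157, and then N_2* = 88.6 - 0.339·157 = 35.3.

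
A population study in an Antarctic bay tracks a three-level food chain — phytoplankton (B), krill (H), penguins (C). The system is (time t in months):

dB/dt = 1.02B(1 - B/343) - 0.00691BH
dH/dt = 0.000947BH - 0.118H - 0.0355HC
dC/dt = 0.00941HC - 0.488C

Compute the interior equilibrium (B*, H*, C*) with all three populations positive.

From dC/dt = 0: 0.00941H* = 0.488, so H* = 51.9.
From dB/dt = 0: 1.02(1 - B*/343) = 0.00691·51.9, giving B* = 343·(1 - 0.351) = 222.
From dH/dt = 0: 0.000947·222 - 0.118 = 0.0355C*, so C* = 0.0927/0.0355 = 2.61.

B* ≈ 222, H* ≈ 51.9, C* ≈ 2.61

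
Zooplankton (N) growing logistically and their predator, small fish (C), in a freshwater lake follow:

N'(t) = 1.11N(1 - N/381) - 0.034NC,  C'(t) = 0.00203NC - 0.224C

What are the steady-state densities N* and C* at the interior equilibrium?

N* ≈ 110, C* ≈ 23.2

From dC/dt = 0 with C > 0: 0.00203N* = 0.224, so N* = 110.
Substitute into dN/dt = 0: 1.11(1 - 110/381) = 0.034C*.
The bracket is 0.71, giving C* = 0.789/0.034 = 23.2.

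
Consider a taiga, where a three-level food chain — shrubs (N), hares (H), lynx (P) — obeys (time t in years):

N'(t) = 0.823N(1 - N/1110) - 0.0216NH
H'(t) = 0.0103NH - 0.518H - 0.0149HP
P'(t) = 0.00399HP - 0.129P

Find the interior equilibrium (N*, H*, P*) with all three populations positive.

From dP/dt = 0: 0.00399H* = 0.129, so H* = 32.3.
From dN/dt = 0: 0.823(1 - N*/1110) = 0.0216·32.3, giving N* = 1110·(1 - 0.849) = 168.
From dH/dt = 0: 0.0103·168 - 0.518 = 0.0149P*, so P* = 1.21/0.0149 = 81.5.

N* ≈ 168, H* ≈ 32.3, P* ≈ 81.5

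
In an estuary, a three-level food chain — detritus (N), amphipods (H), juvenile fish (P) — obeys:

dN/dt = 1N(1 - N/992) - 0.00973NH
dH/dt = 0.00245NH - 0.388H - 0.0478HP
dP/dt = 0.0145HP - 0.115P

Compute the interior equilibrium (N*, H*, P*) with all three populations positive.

N* ≈ 915, H* ≈ 7.93, P* ≈ 38.8

From dP/dt = 0: 0.0145H* = 0.115, so H* = 7.93.
From dN/dt = 0: 1(1 - N*/992) = 0.00973·7.93, giving N* = 992·(1 - 0.0772) = 915.
From dH/dt = 0: 0.00245·915 - 0.388 = 0.0478P*, so P* = 1.85/0.0478 = 38.8.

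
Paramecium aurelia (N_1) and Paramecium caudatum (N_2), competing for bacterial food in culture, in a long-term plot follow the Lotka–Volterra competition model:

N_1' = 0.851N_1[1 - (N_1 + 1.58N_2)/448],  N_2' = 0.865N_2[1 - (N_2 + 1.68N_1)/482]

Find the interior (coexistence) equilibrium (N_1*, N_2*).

N_1* ≈ 190, N_2* ≈ 164

Setting both brackets to zero gives the nullclines N_1 + 1.58N_2 = 448 and 1.68N_1 + N_2 = 482.
Substituting N_2 = 482 - 1.68N_1 into the first: N_1(1 - 1.58·1.68) = 448 - 1.58·482.
So N_1* = -314/-1.65 = 190, and then N_2* = 482 - 1.68·190 = 164.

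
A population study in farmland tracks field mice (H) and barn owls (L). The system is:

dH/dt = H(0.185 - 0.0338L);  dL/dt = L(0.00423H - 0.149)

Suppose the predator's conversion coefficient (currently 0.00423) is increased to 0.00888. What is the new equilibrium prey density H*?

At the interior fixed point, setting dL/dt = 0 with L > 0 fixes H* = (predator death rate)/(HL coefficient) — independent of the other coefficients.
With the change, H* = 0.149/0.00888 = 16.8; it falls from 35.2.

H* ≈ 16.8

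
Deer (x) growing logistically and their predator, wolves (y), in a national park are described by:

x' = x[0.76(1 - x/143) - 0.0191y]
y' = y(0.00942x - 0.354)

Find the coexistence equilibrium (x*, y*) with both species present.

x* ≈ 37.6, y* ≈ 29.3

From dy/dt = 0 with y > 0: 0.00942x* = 0.354, so x* = 37.6.
Substitute into dx/dt = 0: 0.76(1 - 37.6/143) = 0.0191y*.
The bracket is 0.737, giving y* = 0.56/0.0191 = 29.3.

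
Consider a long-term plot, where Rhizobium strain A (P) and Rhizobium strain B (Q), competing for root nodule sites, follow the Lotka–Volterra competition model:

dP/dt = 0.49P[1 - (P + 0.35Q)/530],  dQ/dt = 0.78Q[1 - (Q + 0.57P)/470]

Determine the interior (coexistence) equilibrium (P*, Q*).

P* ≈ 457, Q* ≈ 210

Setting both brackets to zero gives the nullclines P + 0.35Q = 530 and 0.57P + Q = 470.
Substituting Q = 470 - 0.57P into the first: P(1 - 0.35·0.57) = 530 - 0.35·470.
So P* = 366/0.8 = 457, and then Q* = 470 - 0.57·457 = 210.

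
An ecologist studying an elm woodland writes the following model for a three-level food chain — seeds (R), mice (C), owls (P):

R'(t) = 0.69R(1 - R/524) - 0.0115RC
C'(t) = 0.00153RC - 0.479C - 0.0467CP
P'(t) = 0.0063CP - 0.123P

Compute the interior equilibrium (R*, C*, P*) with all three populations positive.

From dP/dt = 0: 0.0063C* = 0.123, so C* = 19.5.
From dR/dt = 0: 0.69(1 - R*/524) = 0.0115·19.5, giving R* = 524·(1 - 0.325) = 353.
From dC/dt = 0: 0.00153·353 - 0.479 = 0.0467P*, so P* = 0.0618/0.0467 = 1.32.

R* ≈ 353, C* ≈ 19.5, P* ≈ 1.32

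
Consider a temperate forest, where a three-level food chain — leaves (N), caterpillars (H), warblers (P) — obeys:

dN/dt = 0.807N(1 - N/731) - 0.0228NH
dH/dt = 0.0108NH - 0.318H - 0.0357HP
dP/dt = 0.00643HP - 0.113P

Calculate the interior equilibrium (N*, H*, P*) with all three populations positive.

N* ≈ 368, H* ≈ 17.6, P* ≈ 102

From dP/dt = 0: 0.00643H* = 0.113, so H* = 17.6.
From dN/dt = 0: 0.807(1 - N*/731) = 0.0228·17.6, giving N* = 731·(1 - 0.497) = 368.
From dH/dt = 0: 0.0108·368 - 0.318 = 0.0357P*, so P* = 3.66/0.0357 = 102.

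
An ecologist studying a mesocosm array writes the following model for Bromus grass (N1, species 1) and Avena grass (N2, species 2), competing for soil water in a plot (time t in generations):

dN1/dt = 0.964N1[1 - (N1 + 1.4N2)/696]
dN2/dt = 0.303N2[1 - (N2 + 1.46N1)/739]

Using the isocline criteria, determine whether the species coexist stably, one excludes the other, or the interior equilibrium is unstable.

Compare the nullcline intercepts: K1/α12 = 696/1.4 = 497 < K2 = 739; K2/α21 = 739/1.46 = 506 < K1 = 696.
Since both are reversed, neither can invade when rare; the interior point is a saddle.

unstable coexistence (outcome depends on initial conditions)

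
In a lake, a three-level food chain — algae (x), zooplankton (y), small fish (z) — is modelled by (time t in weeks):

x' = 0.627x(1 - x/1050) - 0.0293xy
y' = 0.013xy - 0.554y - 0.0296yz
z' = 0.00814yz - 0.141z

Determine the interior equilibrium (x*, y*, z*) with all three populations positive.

x* ≈ 200, y* ≈ 17.3, z* ≈ 69.2

From dz/dt = 0: 0.00814y* = 0.141, so y* = 17.3.
From dx/dt = 0: 0.627(1 - x*/1050) = 0.0293·17.3, giving x* = 1050·(1 - 0.809) = 200.
From dy/dt = 0: 0.013·200 - 0.554 = 0.0296z*, so z* = 2.05/0.0296 = 69.2.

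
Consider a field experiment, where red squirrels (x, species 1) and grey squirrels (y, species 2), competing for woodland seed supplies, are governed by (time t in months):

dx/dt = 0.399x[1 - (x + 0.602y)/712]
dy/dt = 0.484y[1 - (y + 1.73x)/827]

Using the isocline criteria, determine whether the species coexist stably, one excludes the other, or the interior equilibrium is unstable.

Compare the nullcline intercepts: K1/α12 = 712/0.602 = 1180 > K2 = 827; K2/α21 = 827/1.73 = 478 < K1 = 712.
Since the inequalities point opposite ways, species 1 can invade but species 2 cannot.

species 1 excludes species 2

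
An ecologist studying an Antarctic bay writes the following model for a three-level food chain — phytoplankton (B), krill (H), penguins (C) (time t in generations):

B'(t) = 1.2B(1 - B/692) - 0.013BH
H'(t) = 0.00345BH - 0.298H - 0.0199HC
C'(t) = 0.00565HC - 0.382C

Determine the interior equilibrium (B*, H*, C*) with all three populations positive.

From dC/dt = 0: 0.00565H* = 0.382, so H* = 67.6.
From dB/dt = 0: 1.2(1 - B*/692) = 0.013·67.6, giving B* = 692·(1 - 0.732) = 185.
From dH/dt = 0: 0.00345·185 - 0.298 = 0.0199C*, so C* = 0.341/0.0199 = 17.1.

B* ≈ 185, H* ≈ 67.6, C* ≈ 17.1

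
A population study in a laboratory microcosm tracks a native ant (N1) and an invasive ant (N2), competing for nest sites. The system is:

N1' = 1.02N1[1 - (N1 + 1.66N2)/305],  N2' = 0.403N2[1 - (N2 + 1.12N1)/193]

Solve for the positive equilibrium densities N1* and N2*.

N1* ≈ 17.9, N2* ≈ 173

Setting both brackets to zero gives the nullclines N1 + 1.66N2 = 305 and 1.12N1 + N2 = 193.
Substituting N2 = 193 - 1.12N1 into the first: N1(1 - 1.66·1.12) = 305 - 1.66·193.
So N1* = -15.4/-0.859 = 17.9, and then N2* = 193 - 1.12·17.9 = 173.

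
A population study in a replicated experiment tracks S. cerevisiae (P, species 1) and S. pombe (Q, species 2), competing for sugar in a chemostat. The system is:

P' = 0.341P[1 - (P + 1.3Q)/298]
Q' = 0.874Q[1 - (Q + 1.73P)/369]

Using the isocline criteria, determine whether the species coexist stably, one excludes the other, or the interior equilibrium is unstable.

Compare the nullcline intercepts: K1/α12 = 298/1.3 = 229 < K2 = 369; K2/α21 = 369/1.73 = 213 < K1 = 298.
Since both are reversed, neither can invade when rare; the interior point is a saddle.

unstable coexistence (outcome depends on initial conditions)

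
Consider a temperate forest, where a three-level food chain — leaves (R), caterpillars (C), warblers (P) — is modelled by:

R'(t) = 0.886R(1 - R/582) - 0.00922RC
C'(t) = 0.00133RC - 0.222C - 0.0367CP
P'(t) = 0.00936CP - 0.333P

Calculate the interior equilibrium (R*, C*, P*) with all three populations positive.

From dP/dt = 0: 0.00936C* = 0.333, so C* = 35.6.
From dR/dt = 0: 0.886(1 - R*/582) = 0.00922·35.6, giving R* = 582·(1 - 0.37) = 367.
From dC/dt = 0: 0.00133·367 - 0.222 = 0.0367P*, so P* = 0.265/0.0367 = 7.23.

R* ≈ 367, C* ≈ 35.6, P* ≈ 7.23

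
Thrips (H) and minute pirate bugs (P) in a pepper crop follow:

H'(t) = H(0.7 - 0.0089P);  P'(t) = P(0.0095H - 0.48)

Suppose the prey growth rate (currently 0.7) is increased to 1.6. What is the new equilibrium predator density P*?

At the interior fixed point, setting dH/dt = 0 with H > 0 fixes P* = (prey growth rate)/(HP coefficient) — independent of the other coefficients.
With the change, P* = 1.6/0.0089 = 180; it rises from 78.7.

P* ≈ 180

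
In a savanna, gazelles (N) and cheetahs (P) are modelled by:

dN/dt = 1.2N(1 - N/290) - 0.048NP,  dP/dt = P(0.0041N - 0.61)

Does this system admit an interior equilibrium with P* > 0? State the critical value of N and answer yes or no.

The predator equation gives dP/dt > 0 only when N > 0.61/0.0041 = 149.
Without the predator, N → K = 290. Since 290 > 149, the predator can invade and persist.

Threshold N = 149; K > 149, so yes, the predator persists.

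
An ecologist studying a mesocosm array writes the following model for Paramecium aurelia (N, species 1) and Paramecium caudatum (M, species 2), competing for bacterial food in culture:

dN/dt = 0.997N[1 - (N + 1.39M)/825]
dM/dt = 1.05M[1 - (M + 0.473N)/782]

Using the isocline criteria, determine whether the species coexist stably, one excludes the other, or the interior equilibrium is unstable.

Compare the nullcline intercepts: K1/α12 = 825/1.39 = 594 < K2 = 782; K2/α21 = 782/0.473 = 1650 > K1 = 825.
Since the inequalities point opposite ways, species 2 can invade but species 1 cannot.

species 2 excludes species 1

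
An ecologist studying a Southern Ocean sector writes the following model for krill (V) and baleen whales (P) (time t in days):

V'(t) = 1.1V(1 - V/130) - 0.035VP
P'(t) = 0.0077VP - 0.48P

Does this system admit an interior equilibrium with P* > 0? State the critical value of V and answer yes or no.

The predator equation gives dP/dt > 0 only when V > 0.48/0.0077 = 62.3.
Without the predator, V → K = 130. Since 130 > 62.3, the predator can invade and persist.

Threshold V = 62.3; K > 62.3, so yes, the predator persists.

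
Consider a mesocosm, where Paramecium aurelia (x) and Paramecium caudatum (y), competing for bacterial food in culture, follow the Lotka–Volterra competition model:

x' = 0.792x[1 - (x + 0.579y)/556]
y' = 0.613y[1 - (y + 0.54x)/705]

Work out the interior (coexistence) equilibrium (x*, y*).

x* ≈ 215, y* ≈ 589

Setting both brackets to zero gives the nullclines x + 0.579y = 556 and 0.54x + y = 705.
Substituting y = 705 - 0.54x into the first: x(1 - 0.579·0.54) = 556 - 0.579·705.
So x* = 148/0.687 = 215, and then y* = 705 - 0.54·215 = 589.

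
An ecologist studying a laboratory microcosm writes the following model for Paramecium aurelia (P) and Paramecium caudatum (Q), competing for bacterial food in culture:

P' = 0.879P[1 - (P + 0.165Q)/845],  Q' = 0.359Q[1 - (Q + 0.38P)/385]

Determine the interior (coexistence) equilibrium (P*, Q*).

P* ≈ 834, Q* ≈ 68.2

Setting both brackets to zero gives the nullclines P + 0.165Q = 845 and 0.38P + Q = 385.
Substituting Q = 385 - 0.38P into the first: P(1 - 0.165·0.38) = 845 - 0.165·385.
So P* = 781/0.937 = 834, and then Q* = 385 - 0.38·834 = 68.2.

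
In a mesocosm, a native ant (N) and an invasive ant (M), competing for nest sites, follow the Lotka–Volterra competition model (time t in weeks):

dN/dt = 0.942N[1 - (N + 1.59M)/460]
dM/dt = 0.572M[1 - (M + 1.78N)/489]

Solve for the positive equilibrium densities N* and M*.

Setting both brackets to zero gives the nullclines N + 1.59M = 460 and 1.78N + M = 489.
Substituting M = 489 - 1.78N into the first: N(1 - 1.59·1.78) = 460 - 1.59·489.
So N* = -318/-1.83 = 173, and then M* = 489 - 1.78·173 = 180.

N* ≈ 173, M* ≈ 180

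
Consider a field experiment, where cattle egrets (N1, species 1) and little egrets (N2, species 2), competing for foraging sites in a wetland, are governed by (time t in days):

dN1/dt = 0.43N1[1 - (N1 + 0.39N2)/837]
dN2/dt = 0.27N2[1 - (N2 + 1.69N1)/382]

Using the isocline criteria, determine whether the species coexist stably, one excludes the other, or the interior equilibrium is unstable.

species 1 excludes species 2

Compare the nullcline intercepts: K1/α12 = 837/0.39 = 2150 > K2 = 382; K2/α21 = 382/1.69 = 226 < K1 = 837.
Since the inequalities point opposite ways, species 1 can invade but species 2 cannot.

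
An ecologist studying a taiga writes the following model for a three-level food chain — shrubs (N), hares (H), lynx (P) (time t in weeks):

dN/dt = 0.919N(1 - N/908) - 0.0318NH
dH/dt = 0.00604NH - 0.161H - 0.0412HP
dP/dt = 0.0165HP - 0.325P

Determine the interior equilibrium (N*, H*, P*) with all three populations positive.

From dP/dt = 0: 0.0165H* = 0.325, so H* = 19.7.
From dN/dt = 0: 0.919(1 - N*/908) = 0.0318·19.7, giving N* = 908·(1 - 0.682) = 289.
From dH/dt = 0: 0.00604·289 - 0.161 = 0.0412P*, so P* = 1.59/0.0412 = 38.5.

N* ≈ 289, H* ≈ 19.7, P* ≈ 38.5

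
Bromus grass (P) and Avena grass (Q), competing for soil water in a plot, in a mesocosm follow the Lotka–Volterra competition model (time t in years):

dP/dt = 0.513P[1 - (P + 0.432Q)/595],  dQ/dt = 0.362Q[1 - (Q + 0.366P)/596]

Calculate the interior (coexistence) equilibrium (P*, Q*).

Setting both brackets to zero gives the nullclines P + 0.432Q = 595 and 0.366P + Q = 596.
Substituting Q = 596 - 0.366P into the first: P(1 - 0.432·0.366) = 595 - 0.432·596.
So P* = 338/0.842 = 401, and then Q* = 596 - 0.366·401 = 449.

P* ≈ 401, Q* ≈ 449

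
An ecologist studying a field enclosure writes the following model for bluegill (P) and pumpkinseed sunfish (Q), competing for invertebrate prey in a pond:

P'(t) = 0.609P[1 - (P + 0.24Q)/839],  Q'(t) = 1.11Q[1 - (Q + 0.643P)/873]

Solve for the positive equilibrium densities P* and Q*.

Setting both brackets to zero gives the nullclines P + 0.24Q = 839 and 0.643P + Q = 873.
Substituting Q = 873 - 0.643P into the first: P(1 - 0.24·0.643) = 839 - 0.24·873.
So P* = 629/0.846 = 744, and then Q* = 873 - 0.643·744 = 394.

P* ≈ 744, Q* ≈ 394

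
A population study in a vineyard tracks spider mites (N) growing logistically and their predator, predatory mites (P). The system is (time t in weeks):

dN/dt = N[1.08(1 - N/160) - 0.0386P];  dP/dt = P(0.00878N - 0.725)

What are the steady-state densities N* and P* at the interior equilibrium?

From dP/dt = 0 with P > 0: 0.00878N* = 0.725, so N* = 82.6.
Substitute into dN/dt = 0: 1.08(1 - 82.6/160) = 0.0386P*.
The bracket is 0.484, giving P* = 0.523/0.0386 = 13.5.

N* ≈ 82.6, P* ≈ 13.5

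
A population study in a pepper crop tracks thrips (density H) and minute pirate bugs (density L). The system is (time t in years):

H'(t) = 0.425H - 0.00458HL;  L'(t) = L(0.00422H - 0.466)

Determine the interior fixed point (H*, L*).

H* ≈ 110, L* ≈ 92.8

Set dL/dt = 0 with L > 0: 0.00422H - 0.466 = 0, so H* = 0.466/0.00422 = 110.
Set dH/dt = 0 with H > 0: 0.425 - 0.00458L = 0, so L* = 0.425/0.00458 = 92.8.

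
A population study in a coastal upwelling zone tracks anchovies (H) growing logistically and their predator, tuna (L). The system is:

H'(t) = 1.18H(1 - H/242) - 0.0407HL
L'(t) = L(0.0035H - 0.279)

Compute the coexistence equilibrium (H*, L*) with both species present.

From dL/dt = 0 with L > 0: 0.0035H* = 0.279, so H* = 79.7.
Substitute into dH/dt = 0: 1.18(1 - 79.7/242) = 0.0407L*.
The bracket is 0.671, giving L* = 0.791/0.0407 = 19.4.

H* ≈ 79.7, L* ≈ 19.4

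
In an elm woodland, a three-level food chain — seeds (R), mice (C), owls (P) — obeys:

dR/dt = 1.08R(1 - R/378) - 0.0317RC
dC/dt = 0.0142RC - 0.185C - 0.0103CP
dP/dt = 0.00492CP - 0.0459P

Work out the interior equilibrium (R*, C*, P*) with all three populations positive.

From dP/dt = 0: 0.00492C* = 0.0459, so C* = 9.33.
From dR/dt = 0: 1.08(1 - R*/378) = 0.0317·9.33, giving R* = 378·(1 - 0.274) = 274.
From dC/dt = 0: 0.0142·274 - 0.185 = 0.0103P*, so P* = 3.71/0.0103 = 360.

R* ≈ 274, C* ≈ 9.33, P* ≈ 360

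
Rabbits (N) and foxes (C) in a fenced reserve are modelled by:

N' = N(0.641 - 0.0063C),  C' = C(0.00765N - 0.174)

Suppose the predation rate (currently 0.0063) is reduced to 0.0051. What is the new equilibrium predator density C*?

At the interior fixed point, setting dN/dt = 0 with N > 0 fixes C* = (prey growth rate)/(NC coefficient) — independent of the other coefficients.
With the change, C* = 0.641/0.0051 = 126; it rises from 102.

C* ≈ 126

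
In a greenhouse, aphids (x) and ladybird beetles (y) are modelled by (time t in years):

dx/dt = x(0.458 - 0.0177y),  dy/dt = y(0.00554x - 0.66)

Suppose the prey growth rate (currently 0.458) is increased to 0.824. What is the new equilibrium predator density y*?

At the interior fixed point, setting dx/dt = 0 with x > 0 fixes y* = (prey growth rate)/(xy coefficient) — independent of the other coefficients.
With the change, y* = 0.824/0.0177 = 46.6; it rises from 25.9.

y* ≈ 46.6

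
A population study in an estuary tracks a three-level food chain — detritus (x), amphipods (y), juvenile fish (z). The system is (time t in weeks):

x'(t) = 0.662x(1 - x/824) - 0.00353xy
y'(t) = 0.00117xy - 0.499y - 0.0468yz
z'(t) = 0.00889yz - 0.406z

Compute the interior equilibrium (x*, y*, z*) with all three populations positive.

x* ≈ 623, y* ≈ 45.7, z* ≈ 4.92

From dz/dt = 0: 0.00889y* = 0.406, so y* = 45.7.
From dx/dt = 0: 0.662(1 - x*/824) = 0.00353·45.7, giving x* = 824·(1 - 0.244) = 623.
From dy/dt = 0: 0.00117·623 - 0.499 = 0.0468z*, so z* = 0.23/0.0468 = 4.92.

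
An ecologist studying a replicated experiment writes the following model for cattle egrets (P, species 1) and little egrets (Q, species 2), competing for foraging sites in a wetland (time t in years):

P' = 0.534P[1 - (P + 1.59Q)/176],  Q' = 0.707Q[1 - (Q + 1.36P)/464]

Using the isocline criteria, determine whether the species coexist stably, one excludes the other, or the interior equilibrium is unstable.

species 2 excludes species 1

Compare the nullcline intercepts: K1/α12 = 176/1.59 = 111 < K2 = 464; K2/α21 = 464/1.36 = 341 > K1 = 176.
Since the inequalities point opposite ways, species 2 can invade but species 1 cannot.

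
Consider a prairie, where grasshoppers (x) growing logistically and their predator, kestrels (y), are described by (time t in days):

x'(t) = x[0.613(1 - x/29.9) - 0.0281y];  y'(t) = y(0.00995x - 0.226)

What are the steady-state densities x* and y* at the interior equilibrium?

From dy/dt = 0 with y > 0: 0.00995x* = 0.226, so x* = 22.7.
Substitute into dx/dt = 0: 0.613(1 - 22.7/29.9) = 0.0281y*.
The bracket is 0.24, giving y* = 0.147/0.0281 = 5.24.

x* ≈ 22.7, y* ≈ 5.24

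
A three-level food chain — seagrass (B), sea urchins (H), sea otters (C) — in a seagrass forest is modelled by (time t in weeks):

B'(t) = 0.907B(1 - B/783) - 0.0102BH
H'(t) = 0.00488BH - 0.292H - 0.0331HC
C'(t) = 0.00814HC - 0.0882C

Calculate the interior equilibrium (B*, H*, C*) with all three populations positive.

B* ≈ 688, H* ≈ 10.8, C* ≈ 92.6

From dC/dt = 0: 0.00814H* = 0.0882, so H* = 10.8.
From dB/dt = 0: 0.907(1 - B*/783) = 0.0102·10.8, giving B* = 783·(1 - 0.122) = 688.
From dH/dt = 0: 0.00488·688 - 0.292 = 0.0331C*, so C* = 3.06/0.0331 = 92.6.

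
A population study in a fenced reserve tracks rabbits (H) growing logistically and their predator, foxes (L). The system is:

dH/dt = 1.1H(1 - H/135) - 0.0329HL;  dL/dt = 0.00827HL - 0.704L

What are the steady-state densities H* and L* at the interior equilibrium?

From dL/dt = 0 with L > 0: 0.00827H* = 0.704, so H* = 85.1.
Substitute into dH/dt = 0: 1.1(1 - 85.1/135) = 0.0329L*.
The bracket is 0.369, giving L* = 0.406/0.0329 = 12.4.

H* ≈ 85.1, L* ≈ 12.4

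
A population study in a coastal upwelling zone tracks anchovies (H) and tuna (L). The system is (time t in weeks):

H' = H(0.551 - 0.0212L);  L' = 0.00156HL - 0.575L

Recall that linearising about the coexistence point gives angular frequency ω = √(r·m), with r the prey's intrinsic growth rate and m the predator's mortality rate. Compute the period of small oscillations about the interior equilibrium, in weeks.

T ≈ 11.2 weeks

Here r = 0.551 and m = 0.575, so r·m = 0.317.
ω = √0.317 = 0.563 per week, hence T = 2π/ω ≈ 11.2 weeks.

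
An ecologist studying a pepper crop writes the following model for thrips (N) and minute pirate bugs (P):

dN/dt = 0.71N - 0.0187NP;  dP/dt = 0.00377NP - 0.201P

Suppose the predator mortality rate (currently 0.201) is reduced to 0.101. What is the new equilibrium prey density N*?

N* ≈ 26.8

At the interior fixed point, setting dP/dt = 0 with P > 0 fixes N* = (predator death rate)/(NP coefficient) — independent of the other coefficients.
With the change, N* = 0.101/0.00377 = 26.8; it falls from 53.3.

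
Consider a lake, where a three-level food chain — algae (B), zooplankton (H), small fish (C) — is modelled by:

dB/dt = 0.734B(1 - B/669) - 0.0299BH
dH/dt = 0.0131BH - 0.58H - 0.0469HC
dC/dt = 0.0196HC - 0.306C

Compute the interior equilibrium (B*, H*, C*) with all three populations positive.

B* ≈ 244, H* ≈ 15.6, C* ≈ 55.7

From dC/dt = 0: 0.0196H* = 0.306, so H* = 15.6.
From dB/dt = 0: 0.734(1 - B*/669) = 0.0299·15.6, giving B* = 669·(1 - 0.636) = 244.
From dH/dt = 0: 0.0131·244 - 0.58 = 0.0469C*, so C* = 2.61/0.0469 = 55.7.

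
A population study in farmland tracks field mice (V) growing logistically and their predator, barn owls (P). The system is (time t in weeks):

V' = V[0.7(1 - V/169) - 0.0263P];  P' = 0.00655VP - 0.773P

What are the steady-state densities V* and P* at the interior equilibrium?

From dP/dt = 0 with P > 0: 0.00655V* = 0.773, so V* = 118.
Substitute into dV/dt = 0: 0.7(1 - 118/169) = 0.0263P*.
The bracket is 0.302, giving P* = 0.211/0.0263 = 8.03.

V* ≈ 118, P* ≈ 8.03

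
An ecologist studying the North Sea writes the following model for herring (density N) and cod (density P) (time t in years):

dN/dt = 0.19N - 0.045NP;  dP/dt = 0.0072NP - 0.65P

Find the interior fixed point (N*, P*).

N* ≈ 90.3, P* ≈ 4.22

Set dP/dt = 0 with P > 0: 0.0072N - 0.65 = 0, so N* = 0.65/0.0072 = 90.3.
Set dN/dt = 0 with N > 0: 0.19 - 0.045P = 0, so P* = 0.19/0.045 = 4.22.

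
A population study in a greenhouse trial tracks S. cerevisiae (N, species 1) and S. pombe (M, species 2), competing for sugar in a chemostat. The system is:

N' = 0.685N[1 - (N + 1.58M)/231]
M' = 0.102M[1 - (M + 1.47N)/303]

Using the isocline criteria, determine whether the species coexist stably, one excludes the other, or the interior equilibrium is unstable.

unstable coexistence (outcome depends on initial conditions)

Compare the nullcline intercepts: K1/α12 = 231/1.58 = 146 < K2 = 303; K2/α21 = 303/1.47 = 206 < K1 = 231.
Since both are reversed, neither can invade when rare; the interior point is a saddle.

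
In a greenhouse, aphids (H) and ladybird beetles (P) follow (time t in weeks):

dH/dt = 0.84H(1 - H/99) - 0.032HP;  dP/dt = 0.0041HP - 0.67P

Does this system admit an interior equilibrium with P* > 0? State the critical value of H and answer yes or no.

The predator equation gives dP/dt > 0 only when H > 0.67/0.0041 = 163.
Without the predator, H → K = 99. Since 99 < 163, the predator cannot invade.

Threshold H = 163; K < 163, so no, the predator goes extinct.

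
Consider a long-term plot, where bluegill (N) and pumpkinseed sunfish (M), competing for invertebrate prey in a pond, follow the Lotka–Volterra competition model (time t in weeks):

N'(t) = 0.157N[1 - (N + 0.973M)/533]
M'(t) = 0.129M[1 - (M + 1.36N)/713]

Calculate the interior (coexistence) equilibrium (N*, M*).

N* ≈ 497, M* ≈ 36.7

Setting both brackets to zero gives the nullclines N + 0.973M = 533 and 1.36N + M = 713.
Substituting M = 713 - 1.36N into the first: N(1 - 0.973·1.36) = 533 - 0.973·713.
So N* = -161/-0.323 = 497, and then M* = 713 - 1.36·497 = 36.7.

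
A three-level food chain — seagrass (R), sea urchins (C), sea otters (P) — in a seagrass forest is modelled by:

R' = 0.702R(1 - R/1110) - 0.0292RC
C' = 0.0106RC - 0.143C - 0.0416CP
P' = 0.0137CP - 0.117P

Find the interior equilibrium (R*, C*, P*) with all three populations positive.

From dP/dt = 0: 0.0137C* = 0.117, so C* = 8.54.
From dR/dt = 0: 0.702(1 - R*/1110) = 0.0292·8.54, giving R* = 1110·(1 - 0.355) = 716.
From dC/dt = 0: 0.0106·716 - 0.143 = 0.0416P*, so P* = 7.44/0.0416 = 179.

R* ≈ 716, C* ≈ 8.54, P* ≈ 179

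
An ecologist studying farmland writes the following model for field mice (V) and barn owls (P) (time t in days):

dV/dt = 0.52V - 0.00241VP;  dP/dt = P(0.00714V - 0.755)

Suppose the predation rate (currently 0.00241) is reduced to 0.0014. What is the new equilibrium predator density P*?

At the interior fixed point, setting dV/dt = 0 with V > 0 fixes P* = (prey growth rate)/(VP coefficient) — independent of the other coefficients.
With the change, P* = 0.52/0.0014 = 371; it rises from 216.

P* ≈ 371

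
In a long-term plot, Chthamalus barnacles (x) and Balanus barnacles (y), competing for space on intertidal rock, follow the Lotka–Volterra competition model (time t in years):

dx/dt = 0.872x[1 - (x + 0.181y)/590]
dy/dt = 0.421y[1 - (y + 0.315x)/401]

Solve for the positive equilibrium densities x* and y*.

x* ≈ 549, y* ≈ 228

Setting both brackets to zero gives the nullclines x + 0.181y = 590 and 0.315x + y = 401.
Substituting y = 401 - 0.315x into the first: x(1 - 0.181·0.315) = 590 - 0.181·401.
So x* = 517/0.943 = 549, and then y* = 401 - 0.315·549 = 228.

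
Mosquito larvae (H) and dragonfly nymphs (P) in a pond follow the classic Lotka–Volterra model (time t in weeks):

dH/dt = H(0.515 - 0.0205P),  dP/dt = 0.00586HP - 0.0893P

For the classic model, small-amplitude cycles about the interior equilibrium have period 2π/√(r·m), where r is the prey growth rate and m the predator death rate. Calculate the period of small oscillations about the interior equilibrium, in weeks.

T ≈ 29.3 weeks

Here r = 0.515 and m = 0.0893, so r·m = 0.046.
ω = √0.046 = 0.214 per week, hence T = 2π/ω ≈ 29.3 weeks.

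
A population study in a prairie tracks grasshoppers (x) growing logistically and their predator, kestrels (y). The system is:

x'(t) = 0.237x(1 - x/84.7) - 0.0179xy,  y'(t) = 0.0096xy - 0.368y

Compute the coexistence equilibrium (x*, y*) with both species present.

From dy/dt = 0 with y > 0: 0.0096x* = 0.368, so x* = 38.3.
Substitute into dx/dt = 0: 0.237(1 - 38.3/84.7) = 0.0179y*.
The bracket is 0.547, giving y* = 0.13/0.0179 = 7.25.

x* ≈ 38.3, y* ≈ 7.25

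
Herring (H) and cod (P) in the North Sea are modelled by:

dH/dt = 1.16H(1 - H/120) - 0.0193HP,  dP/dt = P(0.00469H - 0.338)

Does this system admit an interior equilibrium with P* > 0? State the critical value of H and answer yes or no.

The predator equation gives dP/dt > 0 only when H > 0.338/0.00469 = 72.1.
Without the predator, H → K = 120. Since 120 > 72.1, the predator can invade and persist.

Threshold H = 72.1; K > 72.1, so yes, the predator persists.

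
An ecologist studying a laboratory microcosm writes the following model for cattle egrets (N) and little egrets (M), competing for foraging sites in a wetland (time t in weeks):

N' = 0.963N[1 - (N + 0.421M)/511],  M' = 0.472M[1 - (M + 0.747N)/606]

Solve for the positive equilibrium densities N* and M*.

N* ≈ 373, M* ≈ 327

Setting both brackets to zero gives the nullclines N + 0.421M = 511 and 0.747N + M = 606.
Substituting M = 606 - 0.747N into the first: N(1 - 0.421·0.747) = 511 - 0.421·606.
So N* = 256/0.686 = 373, and then M* = 606 - 0.747·373 = 327.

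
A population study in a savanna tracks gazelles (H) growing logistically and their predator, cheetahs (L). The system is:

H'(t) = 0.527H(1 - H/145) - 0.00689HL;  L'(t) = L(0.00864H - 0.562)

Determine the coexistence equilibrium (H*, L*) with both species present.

From dL/dt = 0 with L > 0: 0.00864H* = 0.562, so H* = 65.
Substitute into dH/dt = 0: 0.527(1 - 65/145) = 0.00689L*.
The bracket is 0.551, giving L* = 0.291/0.00689 = 42.2.

H* ≈ 65, L* ≈ 42.2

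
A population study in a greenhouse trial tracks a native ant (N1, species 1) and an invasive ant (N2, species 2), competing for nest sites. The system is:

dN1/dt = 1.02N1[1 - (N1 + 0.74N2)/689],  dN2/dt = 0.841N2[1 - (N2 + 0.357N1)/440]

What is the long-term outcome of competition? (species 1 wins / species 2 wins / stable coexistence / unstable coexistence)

Compare the nullcline intercepts: K1/α12 = 689/0.74 = 931 > K2 = 440; K2/α21 = 440/0.357 = 1230 > K1 = 689.
Since both inequalities hold, each species can invade when rare, so the interior equilibrium is stable.

stable coexistence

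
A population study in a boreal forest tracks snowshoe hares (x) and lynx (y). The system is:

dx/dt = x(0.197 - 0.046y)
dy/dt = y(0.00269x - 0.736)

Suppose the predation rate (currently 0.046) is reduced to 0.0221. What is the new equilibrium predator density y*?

y* ≈ 8.91

At the interior fixed point, setting dx/dt = 0 with x > 0 fixes y* = (prey growth rate)/(xy coefficient) — independent of the other coefficients.
With the change, y* = 0.197/0.0221 = 8.91; it rises from 4.28.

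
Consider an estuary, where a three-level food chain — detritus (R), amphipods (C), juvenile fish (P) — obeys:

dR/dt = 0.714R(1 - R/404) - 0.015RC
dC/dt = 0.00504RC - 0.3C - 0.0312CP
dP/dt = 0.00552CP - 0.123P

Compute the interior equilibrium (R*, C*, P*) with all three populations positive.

R* ≈ 215, C* ≈ 22.3, P* ≈ 25.1

From dP/dt = 0: 0.00552C* = 0.123, so C* = 22.3.
From dR/dt = 0: 0.714(1 - R*/404) = 0.015·22.3, giving R* = 404·(1 - 0.468) = 215.
From dC/dt = 0: 0.00504·215 - 0.3 = 0.0312P*, so P* = 0.783/0.0312 = 25.1.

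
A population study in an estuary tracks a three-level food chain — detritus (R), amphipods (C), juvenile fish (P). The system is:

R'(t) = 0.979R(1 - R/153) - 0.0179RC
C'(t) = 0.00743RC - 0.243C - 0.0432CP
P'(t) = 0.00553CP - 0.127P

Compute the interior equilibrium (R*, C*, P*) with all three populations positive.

R* ≈ 88.8, C* ≈ 23, P* ≈ 9.64

From dP/dt = 0: 0.00553C* = 0.127, so C* = 23.
From dR/dt = 0: 0.979(1 - R*/153) = 0.0179·23, giving R* = 153·(1 - 0.42) = 88.8.
From dC/dt = 0: 0.00743·88.8 - 0.243 = 0.0432P*, so P* = 0.416/0.0432 = 9.64.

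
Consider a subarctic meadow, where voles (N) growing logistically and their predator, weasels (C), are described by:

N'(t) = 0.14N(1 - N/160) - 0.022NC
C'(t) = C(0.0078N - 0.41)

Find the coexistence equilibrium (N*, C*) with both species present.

N* ≈ 52.6, C* ≈ 4.27

From dC/dt = 0 with C > 0: 0.0078N* = 0.41, so N* = 52.6.
Substitute into dN/dt = 0: 0.14(1 - 52.6/160) = 0.022C*.
The bracket is 0.671, giving C* = 0.094/0.022 = 4.27.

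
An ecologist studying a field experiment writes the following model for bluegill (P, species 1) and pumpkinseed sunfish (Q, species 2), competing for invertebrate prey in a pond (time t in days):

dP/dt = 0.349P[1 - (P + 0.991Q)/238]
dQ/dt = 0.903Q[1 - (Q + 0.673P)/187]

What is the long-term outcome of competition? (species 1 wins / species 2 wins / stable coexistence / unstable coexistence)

Compare the nullcline intercepts: K1/α12 = 238/0.991 = 240 > K2 = 187; K2/α21 = 187/0.673 = 278 > K1 = 238.
Since both inequalities hold, each species can invade when rare, so the interior equilibrium is stable.

stable coexistence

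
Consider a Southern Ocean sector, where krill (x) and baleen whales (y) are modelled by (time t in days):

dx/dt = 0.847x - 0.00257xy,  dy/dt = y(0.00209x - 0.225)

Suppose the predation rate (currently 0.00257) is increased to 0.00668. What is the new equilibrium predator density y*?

At the interior fixed point, setting dx/dt = 0 with x > 0 fixes y* = (prey growth rate)/(xy coefficient) — independent of the other coefficients.
With the change, y* = 0.847/0.00668 = 127; it falls from 330.

y* ≈ 127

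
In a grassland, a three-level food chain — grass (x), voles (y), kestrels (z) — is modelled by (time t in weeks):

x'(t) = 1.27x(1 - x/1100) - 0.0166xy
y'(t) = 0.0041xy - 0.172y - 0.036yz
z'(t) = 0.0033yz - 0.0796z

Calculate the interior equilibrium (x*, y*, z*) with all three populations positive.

From dz/dt = 0: 0.0033y* = 0.0796, so y* = 24.1.
From dx/dt = 0: 1.27(1 - x*/1100) = 0.0166·24.1, giving x* = 1100·(1 - 0.315) = 753.
From dy/dt = 0: 0.0041·753 - 0.172 = 0.036z*, so z* = 2.92/0.036 = 81.

x* ≈ 753, y* ≈ 24.1, z* ≈ 81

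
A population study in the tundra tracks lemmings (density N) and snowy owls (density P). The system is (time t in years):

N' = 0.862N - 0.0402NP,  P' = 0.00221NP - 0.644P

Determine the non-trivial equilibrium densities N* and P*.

Set dP/dt = 0 with P > 0: 0.00221N - 0.644 = 0, so N* = 0.644/0.00221 = 291.
Set dN/dt = 0 with N > 0: 0.862 - 0.0402P = 0, so P* = 0.862/0.0402 = 21.4.

N* ≈ 291, P* ≈ 21.4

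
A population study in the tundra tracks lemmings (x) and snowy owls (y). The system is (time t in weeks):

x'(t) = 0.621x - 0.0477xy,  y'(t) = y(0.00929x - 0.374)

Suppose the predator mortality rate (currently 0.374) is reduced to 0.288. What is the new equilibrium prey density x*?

At the interior fixed point, setting dy/dt = 0 with y > 0 fixes x* = (predator death rate)/(xy coefficient) — independent of the other coefficients.
With the change, x* = 0.288/0.00929 = 31; it falls from 40.3.

x* ≈ 31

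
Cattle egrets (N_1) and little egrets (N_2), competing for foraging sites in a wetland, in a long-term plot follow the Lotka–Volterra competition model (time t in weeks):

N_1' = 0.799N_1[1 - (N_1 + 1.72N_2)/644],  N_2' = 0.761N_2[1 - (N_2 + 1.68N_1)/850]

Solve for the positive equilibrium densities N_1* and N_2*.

Setting both brackets to zero gives the nullclines N_1 + 1.72N_2 = 644 and 1.68N_1 + N_2 = 850.
Substituting N_2 = 850 - 1.68N_1 into the first: N_1(1 - 1.72·1.68) = 644 - 1.72·850.
So N_1* = -818/-1.89 = 433, and then N_2* = 850 - 1.68·433 = 123.

N_1* ≈ 433, N_2* ≈ 123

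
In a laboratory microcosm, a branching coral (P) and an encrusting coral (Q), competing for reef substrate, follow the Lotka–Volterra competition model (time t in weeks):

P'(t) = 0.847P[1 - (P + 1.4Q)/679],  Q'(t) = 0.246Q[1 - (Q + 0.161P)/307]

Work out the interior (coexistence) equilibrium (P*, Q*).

Setting both brackets to zero gives the nullclines P + 1.4Q = 679 and 0.161P + Q = 307.
Substituting Q = 307 - 0.161P into the first: P(1 - 1.4·0.161) = 679 - 1.4·307.
So P* = 249/0.775 = 322, and then Q* = 307 - 0.161·322 = 255.

P* ≈ 322, Q* ≈ 255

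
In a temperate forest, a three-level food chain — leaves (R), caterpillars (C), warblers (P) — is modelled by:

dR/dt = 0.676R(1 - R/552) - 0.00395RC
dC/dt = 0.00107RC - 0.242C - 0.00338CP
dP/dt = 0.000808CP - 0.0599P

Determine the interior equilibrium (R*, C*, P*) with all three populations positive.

From dP/dt = 0: 0.000808C* = 0.0599, so C* = 74.1.
From dR/dt = 0: 0.676(1 - R*/552) = 0.00395·74.1, giving R* = 552·(1 - 0.433) = 313.
From dC/dt = 0: 0.00107·313 - 0.242 = 0.00338P*, so P* = 0.0928/0.00338 = 27.5.

R* ≈ 313, C* ≈ 74.1, P* ≈ 27.5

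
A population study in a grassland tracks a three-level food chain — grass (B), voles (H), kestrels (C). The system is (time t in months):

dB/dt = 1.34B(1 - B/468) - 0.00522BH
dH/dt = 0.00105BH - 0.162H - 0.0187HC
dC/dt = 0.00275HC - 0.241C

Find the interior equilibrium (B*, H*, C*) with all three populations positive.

From dC/dt = 0: 0.00275H* = 0.241, so H* = 87.6.
From dB/dt = 0: 1.34(1 - B*/468) = 0.00522·87.6, giving B* = 468·(1 - 0.341) = 308.
From dH/dt = 0: 0.00105·308 - 0.162 = 0.0187C*, so C* = 0.162/0.0187 = 8.64.

B* ≈ 308, H* ≈ 87.6, C* ≈ 8.64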